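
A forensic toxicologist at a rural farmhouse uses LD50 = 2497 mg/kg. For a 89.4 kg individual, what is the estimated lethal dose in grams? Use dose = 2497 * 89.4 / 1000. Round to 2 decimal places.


Lethal dose calculation:
Lethal dose = LD50 * body_weight / 1000
= 2497 * 89.4 / 1000
= 223231.8 / 1000
= 223.23 g

223.23


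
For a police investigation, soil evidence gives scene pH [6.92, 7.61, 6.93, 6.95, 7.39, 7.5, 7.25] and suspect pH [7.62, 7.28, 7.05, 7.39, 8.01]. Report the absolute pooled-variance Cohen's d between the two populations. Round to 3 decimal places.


Pooled-variance Cohen's d for soil pH comparison:
Scene mean = 50.55 / 7 = 7.221429
Suspect mean = 37.35 / 5 = 7.47
Scene sample variance s_s^2 = 0.084548
Suspect sample variance s_c^2 = 0.13325
Pooled variance = ((n_s-1)*s_s^2 + (n_c-1)*s_c^2) / (n_s + n_c - 2) = 0.104029
Pooled SD = sqrt(0.104029) = 0.322535
Mean difference = -0.248571
|d| = |-0.248571| / 0.322535 = 0.771

0.771


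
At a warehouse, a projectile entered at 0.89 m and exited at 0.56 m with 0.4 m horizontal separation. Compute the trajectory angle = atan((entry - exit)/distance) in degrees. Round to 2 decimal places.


Bullet trajectory angle:
Height difference = 0.89 - 0.56 = 0.33 m
angle = atan(0.33 / 0.4)
angle = atan(0.825)
angle = 39.52 degrees

39.52


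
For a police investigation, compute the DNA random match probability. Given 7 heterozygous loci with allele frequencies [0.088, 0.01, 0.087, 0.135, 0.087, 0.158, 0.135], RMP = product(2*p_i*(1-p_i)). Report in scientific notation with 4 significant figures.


Computing RMP for 7 loci:
Locus 1: 2 * 0.088 * 0.912 = 0.160512
Locus 2: 2 * 0.01 * 0.99 = 0.0198
Locus 3: 2 * 0.087 * 0.913 = 0.158862
Locus 4: 2 * 0.135 * 0.865 = 0.23355
Locus 5: 2 * 0.087 * 0.913 = 0.158862
Locus 6: 2 * 0.158 * 0.842 = 0.266072
Locus 7: 2 * 0.135 * 0.865 = 0.23355
RMP = 1.164e-06

1.164e-06


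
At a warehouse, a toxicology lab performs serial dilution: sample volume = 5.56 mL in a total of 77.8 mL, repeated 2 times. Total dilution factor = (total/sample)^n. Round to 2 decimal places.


Dilution factor calculation:
Single dilution = V_total / V_sample = 77.8 / 5.56 ≈ 13.992806
Number of dilutions = 2
Total DF = (77.8 / 5.56)^2 (full precision, rounded at the end) = 195.80

195.80


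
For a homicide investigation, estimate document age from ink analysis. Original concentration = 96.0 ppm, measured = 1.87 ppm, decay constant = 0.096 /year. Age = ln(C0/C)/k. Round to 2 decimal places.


Document age estimation:
C0/C = 96.0 / 1.87 = 51.336898
ln(C0/C) = 3.93841
t = 3.93841 / 0.096 = 41.03 years

41.03


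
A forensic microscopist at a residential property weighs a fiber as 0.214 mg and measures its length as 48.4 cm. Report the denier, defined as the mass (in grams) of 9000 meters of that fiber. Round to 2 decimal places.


Denier calculation:
Mass in grams = 0.214 mg / 1000 = 0.000214 g
Length in meters = 48.4 cm / 100 = 0.484 m
Linear density = mass / length = 0.000214 / 0.484 = 0.00044215 g/m
Denier = (g/m) * 9000 = 0.00044215 * 9000 = 3.98

3.98


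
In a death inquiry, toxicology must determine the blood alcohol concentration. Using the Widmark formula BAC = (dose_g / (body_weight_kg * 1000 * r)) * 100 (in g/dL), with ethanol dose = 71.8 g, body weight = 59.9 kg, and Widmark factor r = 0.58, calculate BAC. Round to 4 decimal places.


Applying the Widmark formula:
BAC = (dose_g / (body_wt * 1000 * r)) * 100
Denominator = 59.9 * 1000 * 0.58 = 34742
BAC = (71.8 / 34742) * 100
BAC = 0.2067 g/dL

0.2067


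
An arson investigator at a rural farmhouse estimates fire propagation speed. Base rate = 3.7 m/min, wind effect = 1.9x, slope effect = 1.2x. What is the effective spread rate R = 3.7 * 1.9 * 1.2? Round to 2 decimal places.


Fire spread rate calculation:
R = R0 * wind_factor * slope_factor
= 3.7 * 1.9 * 1.2
= 7.03 * 1.2
= 8.44 m/min

8.44


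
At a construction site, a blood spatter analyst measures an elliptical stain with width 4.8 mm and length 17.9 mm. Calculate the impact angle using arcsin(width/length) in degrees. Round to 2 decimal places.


Blood spatter impact angle calculation:
width / length = 4.8 / 17.9 = 0.268156
angle = arcsin(0.268156)
angle = 15.55 degrees

15.55


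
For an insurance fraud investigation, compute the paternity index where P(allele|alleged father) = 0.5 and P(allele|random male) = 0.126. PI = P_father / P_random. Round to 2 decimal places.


Paternity Index calculation:
PI = P(allele|father) / P(allele|random)
PI = 0.5 / 0.126
PI = 3.97

3.97


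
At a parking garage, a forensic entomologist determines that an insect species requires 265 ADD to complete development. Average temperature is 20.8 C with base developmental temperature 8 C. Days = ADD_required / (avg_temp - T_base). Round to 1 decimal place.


Insect development time:
Effective temperature = avg_temp - T_base = 20.8 - 8 = 12.8 C
Days = ADD / effective_temp = 265 / 12.8 = 20.7 days

20.7


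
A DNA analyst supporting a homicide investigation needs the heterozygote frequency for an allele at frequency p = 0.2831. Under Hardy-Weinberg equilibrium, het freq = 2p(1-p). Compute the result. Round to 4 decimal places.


Hardy-Weinberg heterozygote frequency:
q = 1 - p = 1 - 0.2831 = 0.7169
2pq = 2 * 0.2831 * 0.7169 = 0.4059

0.4059


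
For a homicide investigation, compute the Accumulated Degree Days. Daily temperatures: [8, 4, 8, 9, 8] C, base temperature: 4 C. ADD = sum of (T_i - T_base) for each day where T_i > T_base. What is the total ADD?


Computing ADD day by day:
Day 1: max(0, 8 - 4) = 4
Day 2: max(0, 4 - 4) = 0
Day 3: max(0, 8 - 4) = 4
Day 4: max(0, 9 - 4) = 5
Day 5: max(0, 8 - 4) = 4
Total ADD = 17

17


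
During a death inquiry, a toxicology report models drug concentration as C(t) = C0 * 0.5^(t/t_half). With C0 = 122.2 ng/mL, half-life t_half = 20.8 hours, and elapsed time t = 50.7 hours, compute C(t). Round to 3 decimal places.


Drug concentration decay:
Number of half-lives = t / t_half = 50.7 / 20.8 = 2.4375
Decay factor = 0.5^2.4375 = 0.18460327
C(t) = 122.2 * 0.18460327 = 22.559 ng/mL

22.559


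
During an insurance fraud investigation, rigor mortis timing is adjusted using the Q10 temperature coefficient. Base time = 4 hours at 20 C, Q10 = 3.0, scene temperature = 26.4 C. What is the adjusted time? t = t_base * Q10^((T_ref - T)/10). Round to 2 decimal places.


Rigor mortis time adjustment:
Exponent = (T_ref - T_actual) / 10 = (20 - 26.4) / 10 = -0.64
Q10 factor = 3.0^-0.64 = 0.49504
t_adjusted = 4 * 0.49504 = 1.98 hours

1.98


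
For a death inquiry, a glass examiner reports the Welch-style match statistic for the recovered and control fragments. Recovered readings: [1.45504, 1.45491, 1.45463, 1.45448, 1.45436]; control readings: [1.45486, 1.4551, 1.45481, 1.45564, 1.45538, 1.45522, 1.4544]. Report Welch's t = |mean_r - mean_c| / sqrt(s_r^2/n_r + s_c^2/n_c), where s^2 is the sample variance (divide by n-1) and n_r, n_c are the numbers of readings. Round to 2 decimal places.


Welch's t-criterion for glass RI comparison:
Recovered mean = sum / n_r = 7.27342 / 5 = 1.454684
Control mean = sum / n_c = 10.18541 / 7 = 1.4550586
Recovered sample variance s_r^2 = 8.183e-08
Control sample variance s_c^2 = 1.67348e-07
Welch SE (unpooled) = sqrt(s_r^2/n_r + s_c^2/n_c) = sqrt(1.6366e-08 + 2.39068e-08) = sqrt(4.02728e-08) = 0.000200681
|mean_r - mean_c| = 0.000374571
t = 0.000374571 / 0.000200681 = 1.87

1.87


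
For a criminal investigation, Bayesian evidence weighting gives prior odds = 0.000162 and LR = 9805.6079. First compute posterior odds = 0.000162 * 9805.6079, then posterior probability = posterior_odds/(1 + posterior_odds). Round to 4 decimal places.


Bayesian evidence evaluation:
Posterior odds = prior_odds * LR = 0.000162 * 9805.6079 = 1.588508
Posterior probability = posterior_odds / (1 + posterior_odds)
= 1.588508 / (1 + 1.588508)
= 1.588508 / 2.588508
= 0.6137

0.6137


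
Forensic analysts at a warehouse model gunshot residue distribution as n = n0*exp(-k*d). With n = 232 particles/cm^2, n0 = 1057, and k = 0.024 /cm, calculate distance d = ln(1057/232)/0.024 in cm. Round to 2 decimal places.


GSR distance calculation:
n0/n = 1057 / 232 = 4.556034
ln(n0/n) = 1.516453
d = 1.516453 / 0.024 = 63.19 cm

63.19


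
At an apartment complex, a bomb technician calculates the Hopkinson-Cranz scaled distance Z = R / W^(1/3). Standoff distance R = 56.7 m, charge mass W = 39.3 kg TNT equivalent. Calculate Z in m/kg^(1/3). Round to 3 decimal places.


Scaled distance calculation:
W^(1/3) = 39.3^(1/3) = 3.399885
Z = R / W^(1/3) = 56.7 / 3.399885
Z = 16.677 m/kg^(1/3)

16.677


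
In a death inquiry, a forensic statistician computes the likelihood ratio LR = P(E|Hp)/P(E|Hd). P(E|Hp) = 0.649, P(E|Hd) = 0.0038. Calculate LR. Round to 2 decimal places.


Likelihood ratio calculation:
LR = P(E|Hp) / P(E|Hd)
LR = 0.649 / 0.0038
LR = 170.79

170.79


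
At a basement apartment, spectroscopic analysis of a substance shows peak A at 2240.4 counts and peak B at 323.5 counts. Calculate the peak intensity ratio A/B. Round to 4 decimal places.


Spectral peak ratio:
Peak A = 2240.4 counts
Peak B = 323.5 counts
Ratio = 2240.4 / 323.5 = 6.9255

6.9255


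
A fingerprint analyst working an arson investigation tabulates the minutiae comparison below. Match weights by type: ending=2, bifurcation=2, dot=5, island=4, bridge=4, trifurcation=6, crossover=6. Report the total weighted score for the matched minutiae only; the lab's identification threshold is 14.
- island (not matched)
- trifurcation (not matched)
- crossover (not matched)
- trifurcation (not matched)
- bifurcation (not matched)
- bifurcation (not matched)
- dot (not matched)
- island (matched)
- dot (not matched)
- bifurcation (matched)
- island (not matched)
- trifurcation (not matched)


Weighted minutiae match score:
  island: not matched, +0
  trifurcation: not matched, +0
  crossover: not matched, +0
  trifurcation: not matched, +0
  bifurcation: not matched, +0
  bifurcation: not matched, +0
  dot: not matched, +0
  island: matched, +4 (running total 4)
  dot: not matched, +0
  bifurcation: matched, +2 (running total 6)
  island: not matched, +0
  trifurcation: not matched, +0
Total score = 6
Threshold = 14; verdict = inconclusive

6


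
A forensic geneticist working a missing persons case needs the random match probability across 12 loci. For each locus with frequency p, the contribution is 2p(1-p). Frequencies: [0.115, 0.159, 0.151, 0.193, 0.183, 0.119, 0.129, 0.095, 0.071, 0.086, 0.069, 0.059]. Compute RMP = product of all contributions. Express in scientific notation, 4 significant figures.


Computing RMP for 12 loci:
Locus 1: 2 * 0.115 * 0.885 = 0.20355
Locus 2: 2 * 0.159 * 0.841 = 0.267438
Locus 3: 2 * 0.151 * 0.849 = 0.256398
Locus 4: 2 * 0.193 * 0.807 = 0.311502
Locus 5: 2 * 0.183 * 0.817 = 0.299022
Locus 6: 2 * 0.119 * 0.881 = 0.209678
Locus 7: 2 * 0.129 * 0.871 = 0.224718
Locus 8: 2 * 0.095 * 0.905 = 0.17195
Locus 9: 2 * 0.071 * 0.929 = 0.131918
Locus 10: 2 * 0.086 * 0.914 = 0.157208
Locus 11: 2 * 0.069 * 0.931 = 0.128478
Locus 12: 2 * 0.059 * 0.941 = 0.111038
RMP = 3.116e-09

3.116e-09


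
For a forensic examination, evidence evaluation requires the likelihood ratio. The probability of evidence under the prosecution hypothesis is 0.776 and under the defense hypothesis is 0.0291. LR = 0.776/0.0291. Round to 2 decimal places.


Likelihood ratio calculation:
LR = P(E|Hp) / P(E|Hd)
LR = 0.776 / 0.0291
LR = 26.67

26.67


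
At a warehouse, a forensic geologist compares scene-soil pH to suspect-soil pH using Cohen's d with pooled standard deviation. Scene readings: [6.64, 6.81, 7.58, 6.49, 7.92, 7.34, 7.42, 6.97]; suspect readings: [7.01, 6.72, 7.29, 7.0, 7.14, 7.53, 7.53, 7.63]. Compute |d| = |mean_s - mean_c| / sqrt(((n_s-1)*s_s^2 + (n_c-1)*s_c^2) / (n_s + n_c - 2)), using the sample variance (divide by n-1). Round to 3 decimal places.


Pooled-variance Cohen's d for soil pH comparison:
Scene mean = 57.17 / 8 = 7.14625
Suspect mean = 57.85 / 8 = 7.23125
Scene sample variance s_s^2 = 0.247198
Suspect sample variance s_c^2 = 0.10187
Pooled variance = ((n_s-1)*s_s^2 + (n_c-1)*s_c^2) / (n_s + n_c - 2) = 0.174534
Pooled SD = sqrt(0.174534) = 0.417773
Mean difference = -0.085
|d| = |-0.085| / 0.417773 = 0.203

0.203


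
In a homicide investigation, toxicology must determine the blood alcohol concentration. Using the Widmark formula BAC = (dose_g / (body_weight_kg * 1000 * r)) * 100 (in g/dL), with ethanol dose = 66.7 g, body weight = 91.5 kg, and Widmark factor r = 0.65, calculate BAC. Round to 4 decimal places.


Applying the Widmark formula:
BAC = (dose_g / (body_wt * 1000 * r)) * 100
Denominator = 91.5 * 1000 * 0.65 = 59475
BAC = (66.7 / 59475) * 100
BAC = 0.1121 g/dL

0.1121


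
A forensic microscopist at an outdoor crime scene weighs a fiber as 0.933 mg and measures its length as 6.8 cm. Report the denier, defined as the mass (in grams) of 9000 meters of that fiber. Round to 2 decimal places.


Denier calculation:
Mass in grams = 0.933 mg / 1000 = 0.000933 g
Length in meters = 6.8 cm / 100 = 0.068 m
Linear density = mass / length = 0.000933 / 0.068 = 0.01372059 g/m
Denier = (g/m) * 9000 = 0.01372059 * 9000 = 123.49

123.49


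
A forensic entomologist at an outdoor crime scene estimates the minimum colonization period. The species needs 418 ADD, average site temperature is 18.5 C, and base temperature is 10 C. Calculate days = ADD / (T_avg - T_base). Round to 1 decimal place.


Insect development time:
Effective temperature = avg_temp - T_base = 18.5 - 10 = 8.5 C
Days = ADD / effective_temp = 418 / 8.5 = 49.2 days

49.2


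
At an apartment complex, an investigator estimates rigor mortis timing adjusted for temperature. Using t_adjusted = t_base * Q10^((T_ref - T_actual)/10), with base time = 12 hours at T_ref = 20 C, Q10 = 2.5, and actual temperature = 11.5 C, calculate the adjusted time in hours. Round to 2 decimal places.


Rigor mortis time adjustment:
Exponent = (T_ref - T_actual) / 10 = (20 - 11.5) / 10 = 0.85
Q10 factor = 2.5^0.85 = 2.17896
t_adjusted = 12 * 2.17896 = 26.15 hours

26.15


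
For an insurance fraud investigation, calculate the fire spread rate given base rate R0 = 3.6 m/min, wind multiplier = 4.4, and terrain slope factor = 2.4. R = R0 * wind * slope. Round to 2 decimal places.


Fire spread rate calculation:
R = R0 * wind_factor * slope_factor
= 3.6 * 4.4 * 2.4
= 15.84 * 2.4
= 38.02 m/min

38.02


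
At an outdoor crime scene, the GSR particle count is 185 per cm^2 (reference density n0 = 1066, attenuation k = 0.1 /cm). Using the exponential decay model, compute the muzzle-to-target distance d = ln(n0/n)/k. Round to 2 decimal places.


GSR distance calculation:
n0/n = 1066 / 185 = 5.762162
ln(n0/n) = 1.751313
d = 1.751313 / 0.1 = 17.51 cm

17.51


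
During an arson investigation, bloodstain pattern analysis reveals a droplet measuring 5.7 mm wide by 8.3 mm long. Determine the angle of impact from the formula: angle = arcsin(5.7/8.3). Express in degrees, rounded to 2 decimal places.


Blood spatter impact angle calculation:
width / length = 5.7 / 8.3 = 0.686747
angle = arcsin(0.686747)
angle = 43.37 degrees

43.37


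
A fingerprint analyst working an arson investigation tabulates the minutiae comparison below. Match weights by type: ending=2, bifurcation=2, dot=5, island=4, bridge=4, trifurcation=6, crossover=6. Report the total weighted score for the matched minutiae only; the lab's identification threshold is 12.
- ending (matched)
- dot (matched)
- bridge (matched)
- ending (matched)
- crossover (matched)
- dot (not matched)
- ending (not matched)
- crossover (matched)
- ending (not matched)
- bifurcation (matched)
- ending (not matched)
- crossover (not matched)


Weighted minutiae match score:
  ending: matched, +2 (running total 2)
  dot: matched, +5 (running total 7)
  bridge: matched, +4 (running total 11)
  ending: matched, +2 (running total 13)
  crossover: matched, +6 (running total 19)
  dot: not matched, +0
  ending: not matched, +0
  crossover: matched, +6 (running total 25)
  ending: not matched, +0
  bifurcation: matched, +2 (running total 27)
  ending: not matched, +0
  crossover: not matched, +0
Total score = 27
Threshold = 12; verdict = identification

27


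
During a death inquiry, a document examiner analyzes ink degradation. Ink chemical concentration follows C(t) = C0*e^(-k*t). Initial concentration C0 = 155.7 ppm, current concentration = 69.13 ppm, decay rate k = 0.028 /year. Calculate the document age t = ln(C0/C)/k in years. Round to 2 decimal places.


Document age estimation:
C0/C = 155.7 / 69.13 = 2.252278
ln(C0/C) = 0.811942
t = 0.811942 / 0.028 = 29.00 years

29.00


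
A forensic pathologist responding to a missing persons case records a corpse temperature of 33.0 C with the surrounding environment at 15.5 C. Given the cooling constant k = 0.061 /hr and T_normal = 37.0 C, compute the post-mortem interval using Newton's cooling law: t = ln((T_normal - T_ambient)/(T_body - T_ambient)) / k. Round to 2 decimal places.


Using Newton's law of cooling:
t = ln((T_normal - T_ambient) / (T_body - T_ambient)) / k
T_normal - T_ambient = 21.5
T_body - T_ambient = 17.5
Ratio = 1.228571
ln(ratio) = 0.205852
t = 0.205852 / 0.061 = 3.37 hours

3.37


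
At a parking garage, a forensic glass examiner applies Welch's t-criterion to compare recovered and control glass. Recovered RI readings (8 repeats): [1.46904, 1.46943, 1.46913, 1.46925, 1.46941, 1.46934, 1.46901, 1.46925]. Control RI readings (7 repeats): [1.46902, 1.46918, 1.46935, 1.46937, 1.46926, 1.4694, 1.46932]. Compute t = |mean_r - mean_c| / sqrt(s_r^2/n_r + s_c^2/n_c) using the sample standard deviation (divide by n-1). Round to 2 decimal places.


Welch's t-criterion for glass RI comparison:
Recovered mean = sum / n_r = 11.75386 / 8 = 1.4692325
Control mean = sum / n_c = 10.2849 / 7 = 1.4692714
Recovered sample variance s_r^2 = 2.56786e-08
Control sample variance s_c^2 = 1.77476e-08
Welch SE (unpooled) = sqrt(s_r^2/n_r + s_c^2/n_c) = sqrt(3.20982e-09 + 2.53537e-09) = sqrt(5.74519e-09) = 7.5797e-05
|mean_r - mean_c| = 3.89286e-05
t = 3.89286e-05 / 7.5797e-05 = 0.51

0.51


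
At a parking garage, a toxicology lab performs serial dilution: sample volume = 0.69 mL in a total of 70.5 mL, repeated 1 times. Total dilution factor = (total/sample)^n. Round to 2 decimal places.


Dilution factor calculation:
Single dilution = V_total / V_sample = 70.5 / 0.69 ≈ 102.173913
Number of dilutions = 1
Total DF = (70.5 / 0.69)^1 (full precision, rounded at the end) = 102.17

102.17


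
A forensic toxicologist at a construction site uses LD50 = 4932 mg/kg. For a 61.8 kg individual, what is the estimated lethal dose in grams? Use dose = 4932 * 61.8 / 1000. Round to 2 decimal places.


Lethal dose calculation:
Lethal dose = LD50 * body_weight / 1000
= 4932 * 61.8 / 1000
= 304797.6 / 1000
= 304.80 g

304.80


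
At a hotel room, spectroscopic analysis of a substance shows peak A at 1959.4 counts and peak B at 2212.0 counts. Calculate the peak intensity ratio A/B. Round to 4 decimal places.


Spectral peak ratio:
Peak A = 1959.4 counts
Peak B = 2212.0 counts
Ratio = 1959.4 / 2212.0 = 0.8858

0.8858


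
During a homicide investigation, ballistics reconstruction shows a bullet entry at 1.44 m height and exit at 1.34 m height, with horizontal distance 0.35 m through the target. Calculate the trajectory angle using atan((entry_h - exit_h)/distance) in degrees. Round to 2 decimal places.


Bullet trajectory angle:
Height difference = 1.44 - 1.34 = 0.1 m
angle = atan(0.1 / 0.35)
angle = atan(0.285714)
angle = 15.95 degrees

15.95


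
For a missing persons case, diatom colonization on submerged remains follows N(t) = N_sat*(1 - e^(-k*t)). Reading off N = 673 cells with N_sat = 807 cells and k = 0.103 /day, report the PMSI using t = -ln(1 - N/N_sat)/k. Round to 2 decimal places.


PMSI from diatom colonization curve:
N / N_sat = 673 / 807 = 0.833953
1 - N/N_sat = 0.166047
ln(1 - N/N_sat) = -1.795484
t = -ln(1 - N/N_sat) / k = -(-1.795484) / 0.103 = 17.43 days

17.43


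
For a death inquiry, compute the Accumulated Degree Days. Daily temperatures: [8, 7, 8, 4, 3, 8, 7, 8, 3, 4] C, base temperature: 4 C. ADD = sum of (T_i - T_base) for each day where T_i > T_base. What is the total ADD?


Computing ADD day by day:
Day 1: max(0, 8 - 4) = 4
Day 2: max(0, 7 - 4) = 3
Day 3: max(0, 8 - 4) = 4
Day 4: max(0, 4 - 4) = 0
Day 5: max(0, 3 - 4) = 0
Day 6: max(0, 8 - 4) = 4
Day 7: max(0, 7 - 4) = 3
Day 8: max(0, 8 - 4) = 4
Day 9: max(0, 3 - 4) = 0
Day 10: max(0, 4 - 4) = 0
Total ADD = 22

22


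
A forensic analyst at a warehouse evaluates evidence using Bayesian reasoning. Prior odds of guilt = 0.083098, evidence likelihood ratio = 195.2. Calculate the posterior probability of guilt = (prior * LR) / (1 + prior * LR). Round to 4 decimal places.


Bayesian evidence evaluation:
Posterior odds = prior_odds * LR = 0.083098 * 195.2 = 16.22073
Posterior probability = posterior_odds / (1 + posterior_odds)
= 16.22073 / (1 + 16.22073)
= 16.22073 / 17.22073
= 0.9419

0.9419


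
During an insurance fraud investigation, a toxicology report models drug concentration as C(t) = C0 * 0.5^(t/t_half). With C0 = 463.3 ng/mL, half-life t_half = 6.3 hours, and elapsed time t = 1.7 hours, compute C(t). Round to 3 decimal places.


Drug concentration decay:
Number of half-lives = t / t_half = 1.7 / 6.3 = 0.269841
Decay factor = 0.5^0.269841 = 0.82941095
C(t) = 463.3 * 0.82941095 = 384.266 ng/mL

384.266


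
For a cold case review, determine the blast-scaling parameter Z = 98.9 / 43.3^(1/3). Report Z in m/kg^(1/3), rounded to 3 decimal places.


Scaled distance calculation:
W^(1/3) = 43.3^(1/3) = 3.511527
Z = R / W^(1/3) = 98.9 / 3.511527
Z = 28.164 m/kg^(1/3)

28.164


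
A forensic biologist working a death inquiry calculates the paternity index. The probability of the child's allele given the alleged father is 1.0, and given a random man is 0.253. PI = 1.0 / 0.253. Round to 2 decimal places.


Paternity Index calculation:
PI = P(allele|father) / P(allele|random)
PI = 1.0 / 0.253
PI = 3.95

3.95


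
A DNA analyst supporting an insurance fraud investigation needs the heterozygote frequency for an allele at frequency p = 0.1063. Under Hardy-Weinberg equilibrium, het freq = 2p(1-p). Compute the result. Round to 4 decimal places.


Hardy-Weinberg heterozygote frequency:
q = 1 - p = 1 - 0.1063 = 0.8937
2pq = 2 * 0.1063 * 0.8937 = 0.1900

0.1900


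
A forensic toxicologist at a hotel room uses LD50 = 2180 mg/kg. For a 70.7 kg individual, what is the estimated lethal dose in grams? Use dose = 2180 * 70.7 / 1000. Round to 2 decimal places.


Lethal dose calculation:
Lethal dose = LD50 * body_weight / 1000
= 2180 * 70.7 / 1000
= 154126 / 1000
= 154.13 g

154.13


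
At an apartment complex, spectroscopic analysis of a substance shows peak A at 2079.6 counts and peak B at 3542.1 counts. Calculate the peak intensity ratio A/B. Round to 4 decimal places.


Spectral peak ratio:
Peak A = 2079.6 counts
Peak B = 3542.1 counts
Ratio = 2079.6 / 3542.1 = 0.5871

0.5871


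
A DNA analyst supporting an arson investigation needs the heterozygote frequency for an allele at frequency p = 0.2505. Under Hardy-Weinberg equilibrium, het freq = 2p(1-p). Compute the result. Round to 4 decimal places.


Hardy-Weinberg heterozygote frequency:
q = 1 - p = 1 - 0.2505 = 0.7495
2pq = 2 * 0.2505 * 0.7495 = 0.3755

0.3755


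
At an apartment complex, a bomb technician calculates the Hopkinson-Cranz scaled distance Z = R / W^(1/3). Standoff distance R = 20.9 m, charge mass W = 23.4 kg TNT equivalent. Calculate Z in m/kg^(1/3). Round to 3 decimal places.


Scaled distance calculation:
W^(1/3) = 23.4^(1/3) = 2.860259
Z = R / W^(1/3) = 20.9 / 2.860259
Z = 7.307 m/kg^(1/3)

7.307


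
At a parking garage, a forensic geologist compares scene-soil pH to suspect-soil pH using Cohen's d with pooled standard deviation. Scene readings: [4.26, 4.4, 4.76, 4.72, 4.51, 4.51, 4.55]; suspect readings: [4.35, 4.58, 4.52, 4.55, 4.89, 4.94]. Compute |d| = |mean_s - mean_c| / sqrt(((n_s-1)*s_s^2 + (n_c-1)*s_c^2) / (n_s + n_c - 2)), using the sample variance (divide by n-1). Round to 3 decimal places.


Pooled-variance Cohen's d for soil pH comparison:
Scene mean = 31.71 / 7 = 4.53
Suspect mean = 27.83 / 6 = 4.638333
Scene sample variance s_s^2 = 0.03
Suspect sample variance s_c^2 = 0.052537
Pooled variance = ((n_s-1)*s_s^2 + (n_c-1)*s_c^2) / (n_s + n_c - 2) = 0.040244
Pooled SD = sqrt(0.040244) = 0.200609
Mean difference = -0.108333
|d| = |-0.108333| / 0.200609 = 0.540

0.540


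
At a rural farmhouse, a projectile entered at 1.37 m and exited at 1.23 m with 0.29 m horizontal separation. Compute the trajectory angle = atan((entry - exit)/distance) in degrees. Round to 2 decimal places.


Bullet trajectory angle:
Height difference = 1.37 - 1.23 = 0.14 m
angle = atan(0.14 / 0.29)
angle = atan(0.482759)
angle = 25.77 degrees

25.77


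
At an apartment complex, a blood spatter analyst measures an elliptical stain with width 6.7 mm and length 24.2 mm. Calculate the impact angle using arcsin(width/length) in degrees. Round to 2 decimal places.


Blood spatter impact angle calculation:
width / length = 6.7 / 24.2 = 0.27686
angle = arcsin(0.27686)
angle = 16.07 degrees

16.07


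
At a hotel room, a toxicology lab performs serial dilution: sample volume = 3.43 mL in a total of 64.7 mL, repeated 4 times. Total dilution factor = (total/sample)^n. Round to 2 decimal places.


Dilution factor calculation:
Single dilution = V_total / V_sample = 64.7 / 3.43 ≈ 18.862974
Number of dilutions = 4
Total DF = (64.7 / 3.43)^4 (full precision, rounded at the end) = 126602.02

126602.02


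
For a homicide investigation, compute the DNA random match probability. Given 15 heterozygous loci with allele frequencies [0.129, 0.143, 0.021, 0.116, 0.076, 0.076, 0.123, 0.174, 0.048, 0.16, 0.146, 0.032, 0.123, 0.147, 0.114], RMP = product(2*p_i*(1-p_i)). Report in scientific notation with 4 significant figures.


Computing RMP for 15 loci:
Locus 1: 2 * 0.129 * 0.871 = 0.224718
Locus 2: 2 * 0.143 * 0.857 = 0.245102
Locus 3: 2 * 0.021 * 0.979 = 0.041118
Locus 4: 2 * 0.116 * 0.884 = 0.205088
Locus 5: 2 * 0.076 * 0.924 = 0.140448
Locus 6: 2 * 0.076 * 0.924 = 0.140448
Locus 7: 2 * 0.123 * 0.877 = 0.215742
Locus 8: 2 * 0.174 * 0.826 = 0.287448
Locus 9: 2 * 0.048 * 0.952 = 0.091392
Locus 10: 2 * 0.16 * 0.84 = 0.2688
Locus 11: 2 * 0.146 * 0.854 = 0.249368
Locus 12: 2 * 0.032 * 0.968 = 0.061952
Locus 13: 2 * 0.123 * 0.877 = 0.215742
Locus 14: 2 * 0.147 * 0.853 = 0.250782
Locus 15: 2 * 0.114 * 0.886 = 0.202008
RMP = 2.357e-12

2.357e-12


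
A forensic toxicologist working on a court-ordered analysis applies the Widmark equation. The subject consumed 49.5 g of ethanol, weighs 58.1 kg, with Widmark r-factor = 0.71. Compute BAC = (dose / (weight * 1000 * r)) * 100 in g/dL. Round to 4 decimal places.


Applying the Widmark formula:
BAC = (dose_g / (body_wt * 1000 * r)) * 100
Denominator = 58.1 * 1000 * 0.71 = 41251
BAC = (49.5 / 41251) * 100
BAC = 0.1200 g/dL

0.1200


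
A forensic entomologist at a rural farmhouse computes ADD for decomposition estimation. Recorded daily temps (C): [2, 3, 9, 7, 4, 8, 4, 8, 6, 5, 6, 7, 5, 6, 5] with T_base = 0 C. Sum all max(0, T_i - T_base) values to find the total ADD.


Computing ADD day by day:
Day 1: max(0, 2 - 0) = 2
Day 2: max(0, 3 - 0) = 3
Day 3: max(0, 9 - 0) = 9
Day 4: max(0, 7 - 0) = 7
Day 5: max(0, 4 - 0) = 4
Day 6: max(0, 8 - 0) = 8
Day 7: max(0, 4 - 0) = 4
Day 8: max(0, 8 - 0) = 8
Day 9: max(0, 6 - 0) = 6
Day 10: max(0, 5 - 0) = 5
Day 11: max(0, 6 - 0) = 6
Day 12: max(0, 7 - 0) = 7
Day 13: max(0, 5 - 0) = 5
Day 14: max(0, 6 - 0) = 6
Day 15: max(0, 5 - 0) = 5
Total ADD = 85

85


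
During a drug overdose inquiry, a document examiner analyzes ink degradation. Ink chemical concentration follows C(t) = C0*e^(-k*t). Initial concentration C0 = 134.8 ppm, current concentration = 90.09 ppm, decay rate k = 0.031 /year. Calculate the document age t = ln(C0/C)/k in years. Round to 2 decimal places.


Document age estimation:
C0/C = 134.8 / 90.09 = 1.496281
ln(C0/C) = 0.402983
t = 0.402983 / 0.031 = 13.00 years

13.00


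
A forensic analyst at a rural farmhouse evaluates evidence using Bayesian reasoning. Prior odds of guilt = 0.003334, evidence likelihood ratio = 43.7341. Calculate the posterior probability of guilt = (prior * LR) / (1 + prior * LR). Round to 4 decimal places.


Bayesian evidence evaluation:
Posterior odds = prior_odds * LR = 0.003334 * 43.7341 = 0.1458095
Posterior probability = posterior_odds / (1 + posterior_odds)
= 0.1458095 / (1 + 0.1458095)
= 0.1458095 / 1.1458095
= 0.1273

0.1273


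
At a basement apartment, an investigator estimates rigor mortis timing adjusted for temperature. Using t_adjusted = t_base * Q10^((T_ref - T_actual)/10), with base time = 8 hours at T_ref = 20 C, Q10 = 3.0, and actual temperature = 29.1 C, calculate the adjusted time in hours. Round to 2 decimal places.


Rigor mortis time adjustment:
Exponent = (T_ref - T_actual) / 10 = (20 - 29.1) / 10 = -0.91
Q10 factor = 3.0^-0.91 = 0.36798
t_adjusted = 8 * 0.36798 = 2.94 hours

2.94


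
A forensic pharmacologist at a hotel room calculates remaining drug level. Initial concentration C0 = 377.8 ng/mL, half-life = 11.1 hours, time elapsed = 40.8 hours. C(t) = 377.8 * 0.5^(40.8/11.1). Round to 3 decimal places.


Drug concentration decay:
Number of half-lives = t / t_half = 40.8 / 11.1 = 3.675676
Decay factor = 0.5^3.675676 = 0.07825485
C(t) = 377.8 * 0.07825485 = 29.565 ng/mL

29.565


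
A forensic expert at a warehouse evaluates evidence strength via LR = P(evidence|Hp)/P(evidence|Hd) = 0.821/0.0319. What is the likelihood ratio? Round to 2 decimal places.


Likelihood ratio calculation:
LR = P(E|Hp) / P(E|Hd)
LR = 0.821 / 0.0319
LR = 25.74

25.74


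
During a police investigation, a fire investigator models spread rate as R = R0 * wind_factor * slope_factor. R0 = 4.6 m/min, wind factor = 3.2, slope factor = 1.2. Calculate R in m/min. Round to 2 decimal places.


Fire spread rate calculation:
R = R0 * wind_factor * slope_factor
= 4.6 * 3.2 * 1.2
= 14.72 * 1.2
= 17.66 m/min

17.66


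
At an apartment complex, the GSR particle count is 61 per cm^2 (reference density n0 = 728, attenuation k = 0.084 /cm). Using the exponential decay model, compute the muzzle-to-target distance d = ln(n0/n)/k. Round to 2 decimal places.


GSR distance calculation:
n0/n = 728 / 61 = 11.934426
ln(n0/n) = 2.479427
d = 2.479427 / 0.084 = 29.52 cm

29.52


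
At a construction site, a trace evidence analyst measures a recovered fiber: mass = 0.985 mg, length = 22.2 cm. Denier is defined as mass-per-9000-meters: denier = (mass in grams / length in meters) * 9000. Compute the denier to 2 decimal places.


Denier calculation:
Mass in grams = 0.985 mg / 1000 = 0.000985 g
Length in meters = 22.2 cm / 100 = 0.222 m
Linear density = mass / length = 0.000985 / 0.222 = 0.00443694 g/m
Denier = (g/m) * 9000 = 0.00443694 * 9000 = 39.93

39.93


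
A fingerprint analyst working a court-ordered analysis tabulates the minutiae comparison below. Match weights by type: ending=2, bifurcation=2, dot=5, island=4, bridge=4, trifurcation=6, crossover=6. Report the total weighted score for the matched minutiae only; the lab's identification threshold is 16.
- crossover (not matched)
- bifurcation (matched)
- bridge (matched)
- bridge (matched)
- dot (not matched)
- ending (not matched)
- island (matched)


Weighted minutiae match score:
  crossover: not matched, +0
  bifurcation: matched, +2 (running total 2)
  bridge: matched, +4 (running total 6)
  bridge: matched, +4 (running total 10)
  dot: not matched, +0
  ending: not matched, +0
  island: matched, +4 (running total 14)
Total score = 14
Threshold = 16; verdict = inconclusive

14


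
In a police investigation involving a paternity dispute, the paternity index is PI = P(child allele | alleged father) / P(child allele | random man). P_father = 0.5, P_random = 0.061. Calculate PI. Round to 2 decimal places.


Paternity Index calculation:
PI = P(allele|father) / P(allele|random)
PI = 0.5 / 0.061
PI = 8.20

8.20


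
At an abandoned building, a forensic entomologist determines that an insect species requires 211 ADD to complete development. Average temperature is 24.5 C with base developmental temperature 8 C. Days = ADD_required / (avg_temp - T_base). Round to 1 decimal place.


Insect development time:
Effective temperature = avg_temp - T_base = 24.5 - 8 = 16.5 C
Days = ADD / effective_temp = 211 / 16.5 = 12.8 days

12.8


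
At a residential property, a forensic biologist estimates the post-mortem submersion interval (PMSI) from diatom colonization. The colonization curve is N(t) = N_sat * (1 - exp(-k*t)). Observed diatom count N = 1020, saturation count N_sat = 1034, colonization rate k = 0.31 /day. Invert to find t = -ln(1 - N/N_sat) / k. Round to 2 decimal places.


PMSI from diatom colonization curve:
N / N_sat = 1020 / 1034 = 0.98646
1 - N/N_sat = 0.01354
ln(1 - N/N_sat) = -4.302107
t = -ln(1 - N/N_sat) / k = -(-4.302107) / 0.31 = 13.88 days

13.88


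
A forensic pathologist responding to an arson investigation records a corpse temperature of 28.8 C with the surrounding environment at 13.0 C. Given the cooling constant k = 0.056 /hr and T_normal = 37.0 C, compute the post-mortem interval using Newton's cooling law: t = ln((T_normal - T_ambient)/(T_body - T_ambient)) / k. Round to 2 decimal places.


Using Newton's law of cooling:
t = ln((T_normal - T_ambient) / (T_body - T_ambient)) / k
T_normal - T_ambient = 24.0
T_body - T_ambient = 15.8
Ratio = 1.518987
ln(ratio) = 0.418044
t = 0.418044 / 0.056 = 7.47 hours

7.47


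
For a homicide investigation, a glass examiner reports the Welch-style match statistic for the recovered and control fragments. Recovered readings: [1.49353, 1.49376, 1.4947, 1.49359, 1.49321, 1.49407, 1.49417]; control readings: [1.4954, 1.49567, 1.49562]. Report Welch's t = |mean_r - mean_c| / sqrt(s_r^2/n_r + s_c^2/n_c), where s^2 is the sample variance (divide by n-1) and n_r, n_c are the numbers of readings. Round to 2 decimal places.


Welch's t-criterion for glass RI comparison:
Recovered mean = sum / n_r = 10.45703 / 7 = 1.4938614
Control mean = sum / n_c = 4.48669 / 3 = 1.4955633
Recovered sample variance s_r^2 = 2.43348e-07
Control sample variance s_c^2 = 2.06333e-08
Welch SE (unpooled) = sqrt(s_r^2/n_r + s_c^2/n_c) = sqrt(3.47639e-08 + 6.87778e-09) = sqrt(4.16417e-08) = 0.000204063
|mean_r - mean_c| = 0.0017019
t = 0.0017019 / 0.000204063 = 8.34

8.34


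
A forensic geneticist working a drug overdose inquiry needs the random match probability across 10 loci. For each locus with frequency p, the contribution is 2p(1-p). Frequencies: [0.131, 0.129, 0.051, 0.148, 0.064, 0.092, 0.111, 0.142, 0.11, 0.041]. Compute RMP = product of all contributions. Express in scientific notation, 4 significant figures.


Computing RMP for 10 loci:
Locus 1: 2 * 0.131 * 0.869 = 0.227678
Locus 2: 2 * 0.129 * 0.871 = 0.224718
Locus 3: 2 * 0.051 * 0.949 = 0.096798
Locus 4: 2 * 0.148 * 0.852 = 0.252192
Locus 5: 2 * 0.064 * 0.936 = 0.119808
Locus 6: 2 * 0.092 * 0.908 = 0.167072
Locus 7: 2 * 0.111 * 0.889 = 0.197358
Locus 8: 2 * 0.142 * 0.858 = 0.243672
Locus 9: 2 * 0.11 * 0.89 = 0.1958
Locus 10: 2 * 0.041 * 0.959 = 0.078638
RMP = 1.851e-08

1.851e-08


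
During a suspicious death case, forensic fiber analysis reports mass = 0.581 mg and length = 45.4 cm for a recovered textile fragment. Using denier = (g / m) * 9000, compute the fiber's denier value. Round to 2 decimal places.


Denier calculation:
Mass in grams = 0.581 mg / 1000 = 0.000581 g
Length in meters = 45.4 cm / 100 = 0.454 m
Linear density = mass / length = 0.000581 / 0.454 = 0.00127974 g/m
Denier = (g/m) * 9000 = 0.00127974 * 9000 = 11.52

11.52


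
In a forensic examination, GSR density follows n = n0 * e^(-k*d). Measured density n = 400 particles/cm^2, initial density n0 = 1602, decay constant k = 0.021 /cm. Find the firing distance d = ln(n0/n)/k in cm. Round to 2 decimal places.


GSR distance calculation:
n0/n = 1602 / 400 = 4.005
ln(n0/n) = 1.387544
d = 1.387544 / 0.021 = 66.07 cm

66.07


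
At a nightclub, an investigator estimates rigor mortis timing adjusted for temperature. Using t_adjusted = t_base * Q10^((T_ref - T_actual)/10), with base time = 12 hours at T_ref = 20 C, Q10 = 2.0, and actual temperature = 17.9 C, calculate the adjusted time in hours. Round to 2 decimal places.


Rigor mortis time adjustment:
Exponent = (T_ref - T_actual) / 10 = (20 - 17.9) / 10 = 0.21
Q10 factor = 2.0^0.21 = 1.15669
t_adjusted = 12 * 1.15669 = 13.88 hours

13.88


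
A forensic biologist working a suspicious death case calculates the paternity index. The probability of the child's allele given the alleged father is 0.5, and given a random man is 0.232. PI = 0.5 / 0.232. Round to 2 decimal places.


Paternity Index calculation:
PI = P(allele|father) / P(allele|random)
PI = 0.5 / 0.232
PI = 2.16

2.16


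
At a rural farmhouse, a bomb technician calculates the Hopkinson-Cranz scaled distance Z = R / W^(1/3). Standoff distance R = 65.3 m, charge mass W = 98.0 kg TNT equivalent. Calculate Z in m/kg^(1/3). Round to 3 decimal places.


Scaled distance calculation:
W^(1/3) = 98.0^(1/3) = 4.610436
Z = R / W^(1/3) = 65.3 / 4.610436
Z = 14.164 m/kg^(1/3)

14.164


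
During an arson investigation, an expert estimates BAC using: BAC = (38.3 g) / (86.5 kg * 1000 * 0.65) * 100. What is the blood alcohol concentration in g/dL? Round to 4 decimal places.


Applying the Widmark formula:
BAC = (dose_g / (body_wt * 1000 * r)) * 100
Denominator = 86.5 * 1000 * 0.65 = 56225
BAC = (38.3 / 56225) * 100
BAC = 0.0681 g/dL

0.0681


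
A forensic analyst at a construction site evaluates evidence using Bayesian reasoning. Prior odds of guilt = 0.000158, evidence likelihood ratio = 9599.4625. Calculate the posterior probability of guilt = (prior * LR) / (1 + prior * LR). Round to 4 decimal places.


Bayesian evidence evaluation:
Posterior odds = prior_odds * LR = 0.000158 * 9599.4625 = 1.516715
Posterior probability = posterior_odds / (1 + posterior_odds)
= 1.516715 / (1 + 1.516715)
= 1.516715 / 2.516715
= 0.6027

0.6027


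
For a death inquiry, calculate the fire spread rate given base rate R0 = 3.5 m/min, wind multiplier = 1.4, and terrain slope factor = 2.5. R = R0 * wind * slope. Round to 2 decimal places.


Fire spread rate calculation:
R = R0 * wind_factor * slope_factor
= 3.5 * 1.4 * 2.5
= 4.9 * 2.5
= 12.25 m/min

12.25


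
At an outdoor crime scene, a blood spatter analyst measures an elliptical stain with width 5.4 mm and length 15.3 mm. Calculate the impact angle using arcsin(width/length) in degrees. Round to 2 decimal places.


Blood spatter impact angle calculation:
width / length = 5.4 / 15.3 = 0.352941
angle = arcsin(0.352941)
angle = 20.67 degrees

20.67


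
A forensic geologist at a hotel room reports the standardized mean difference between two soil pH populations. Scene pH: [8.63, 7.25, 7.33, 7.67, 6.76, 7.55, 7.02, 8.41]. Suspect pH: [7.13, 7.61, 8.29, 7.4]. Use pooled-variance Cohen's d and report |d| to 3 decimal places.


Pooled-variance Cohen's d for soil pH comparison:
Scene mean = 60.62 / 8 = 7.5775
Suspect mean = 30.43 / 4 = 7.6075
Scene sample variance s_s^2 = 0.422536
Suspect sample variance s_c^2 = 0.245625
Pooled variance = ((n_s-1)*s_s^2 + (n_c-1)*s_c^2) / (n_s + n_c - 2) = 0.369463
Pooled SD = sqrt(0.369463) = 0.607835
Mean difference = -0.03
|d| = |-0.03| / 0.607835 = 0.049

0.049


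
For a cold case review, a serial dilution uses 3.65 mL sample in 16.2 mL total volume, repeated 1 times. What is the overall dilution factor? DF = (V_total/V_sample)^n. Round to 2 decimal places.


Dilution factor calculation:
Single dilution = V_total / V_sample = 16.2 / 3.65 ≈ 4.438356
Number of dilutions = 1
Total DF = (16.2 / 3.65)^1 (full precision, rounded at the end) = 4.44

4.44
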